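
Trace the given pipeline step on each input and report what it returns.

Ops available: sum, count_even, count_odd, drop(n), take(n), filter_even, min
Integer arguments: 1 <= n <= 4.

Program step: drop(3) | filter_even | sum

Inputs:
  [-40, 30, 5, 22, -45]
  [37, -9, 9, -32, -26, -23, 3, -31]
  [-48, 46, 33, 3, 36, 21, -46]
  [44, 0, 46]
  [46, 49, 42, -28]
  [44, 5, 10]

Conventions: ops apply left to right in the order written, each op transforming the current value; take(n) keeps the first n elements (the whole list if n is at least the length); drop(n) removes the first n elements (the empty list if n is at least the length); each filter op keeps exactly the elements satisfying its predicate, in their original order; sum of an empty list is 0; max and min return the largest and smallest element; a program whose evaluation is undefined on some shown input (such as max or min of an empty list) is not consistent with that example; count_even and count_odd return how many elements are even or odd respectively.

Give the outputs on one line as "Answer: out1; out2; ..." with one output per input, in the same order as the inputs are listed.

22; -58; -10; 0; -28; 0

Execution, op by op:
  [-40, 30, 5, 22, -45] -> [22, -45] -> [22] -> 22
  [37, -9, 9, -32, -26, -23, 3, -31] -> [-32, -26, -23, 3, -31] -> [-32, -26] -> -58
  [-48, 46, 33, 3, 36, 21, -46] -> [3, 36, 21, -46] -> [36, -46] -> -10
  [44, 0, 46] -> [] -> [] -> 0
  [46, 49, 42, -28] -> [-28] -> [-28] -> -28
  [44, 5, 10] -> [] -> [] -> 0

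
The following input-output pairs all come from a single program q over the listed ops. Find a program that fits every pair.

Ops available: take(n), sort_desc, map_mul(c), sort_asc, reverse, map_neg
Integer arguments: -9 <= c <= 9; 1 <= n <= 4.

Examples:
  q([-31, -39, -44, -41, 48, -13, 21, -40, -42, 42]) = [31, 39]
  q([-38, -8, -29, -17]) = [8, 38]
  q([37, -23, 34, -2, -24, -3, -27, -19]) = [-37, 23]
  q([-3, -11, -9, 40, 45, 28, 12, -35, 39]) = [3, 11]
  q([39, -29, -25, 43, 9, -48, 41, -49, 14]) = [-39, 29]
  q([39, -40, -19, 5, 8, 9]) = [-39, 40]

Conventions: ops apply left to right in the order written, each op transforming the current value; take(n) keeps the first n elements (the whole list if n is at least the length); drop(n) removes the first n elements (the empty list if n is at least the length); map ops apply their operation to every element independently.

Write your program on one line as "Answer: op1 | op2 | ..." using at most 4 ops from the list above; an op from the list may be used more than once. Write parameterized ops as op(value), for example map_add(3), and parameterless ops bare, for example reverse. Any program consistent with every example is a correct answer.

take(2) | map_neg | sort_asc

Check, running the answer program on each example:
  [-31, -39, -44, -41, 48, -13, 21, -40, -42, 42] -> [-31, -39] -> [31, 39] -> [31, 39]
  [-38, -8, -29, -17] -> [-38, -8] -> [38, 8] -> [8, 38]
  [37, -23, 34, -2, -24, -3, -27, -19] -> [37, -23] -> [-37, 23] -> [-37, 23]
  [-3, -11, -9, 40, 45, 28, 12, -35, 39] -> [-3, -11] -> [3, 11] -> [3, 11]
  [39, -29, -25, 43, 9, -48, 41, -49, 14] -> [39, -29] -> [-39, 29] -> [-39, 29]
  [39, -40, -19, 5, 8, 9] -> [39, -40] -> [-39, 40] -> [-39, 40]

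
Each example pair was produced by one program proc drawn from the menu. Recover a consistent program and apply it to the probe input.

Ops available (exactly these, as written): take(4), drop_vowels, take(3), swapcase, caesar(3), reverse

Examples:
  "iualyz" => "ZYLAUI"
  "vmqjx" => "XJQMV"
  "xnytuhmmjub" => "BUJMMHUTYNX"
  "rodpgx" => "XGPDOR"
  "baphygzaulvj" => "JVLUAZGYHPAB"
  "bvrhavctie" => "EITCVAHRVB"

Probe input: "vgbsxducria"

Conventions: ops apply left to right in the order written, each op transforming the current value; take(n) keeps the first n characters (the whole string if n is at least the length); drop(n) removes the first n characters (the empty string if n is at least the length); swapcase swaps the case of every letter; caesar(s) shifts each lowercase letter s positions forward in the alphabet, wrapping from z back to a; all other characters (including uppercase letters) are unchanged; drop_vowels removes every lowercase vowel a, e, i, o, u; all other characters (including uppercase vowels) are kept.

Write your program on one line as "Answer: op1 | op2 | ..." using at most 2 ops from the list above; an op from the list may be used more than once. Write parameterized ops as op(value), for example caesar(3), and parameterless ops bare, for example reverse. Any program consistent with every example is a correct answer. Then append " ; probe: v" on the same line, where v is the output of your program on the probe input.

reverse | swapcase ; probe: "AIRCUDXSBGV"

Check, running the answer program on each example:
  "iualyz" -> "zylaui" -> "ZYLAUI"
  "vmqjx" -> "xjqmv" -> "XJQMV"
  "xnytuhmmjub" -> "bujmmhutynx" -> "BUJMMHUTYNX"
  "rodpgx" -> "xgpdor" -> "XGPDOR"
  "baphygzaulvj" -> "jvluazgyhpab" -> "JVLUAZGYHPAB"
  "bvrhavctie" -> "eitcvahrvb" -> "EITCVAHRVB"
  probe: "vgbsxducria" -> "aircudxsbgv" -> "AIRCUDXSBGV"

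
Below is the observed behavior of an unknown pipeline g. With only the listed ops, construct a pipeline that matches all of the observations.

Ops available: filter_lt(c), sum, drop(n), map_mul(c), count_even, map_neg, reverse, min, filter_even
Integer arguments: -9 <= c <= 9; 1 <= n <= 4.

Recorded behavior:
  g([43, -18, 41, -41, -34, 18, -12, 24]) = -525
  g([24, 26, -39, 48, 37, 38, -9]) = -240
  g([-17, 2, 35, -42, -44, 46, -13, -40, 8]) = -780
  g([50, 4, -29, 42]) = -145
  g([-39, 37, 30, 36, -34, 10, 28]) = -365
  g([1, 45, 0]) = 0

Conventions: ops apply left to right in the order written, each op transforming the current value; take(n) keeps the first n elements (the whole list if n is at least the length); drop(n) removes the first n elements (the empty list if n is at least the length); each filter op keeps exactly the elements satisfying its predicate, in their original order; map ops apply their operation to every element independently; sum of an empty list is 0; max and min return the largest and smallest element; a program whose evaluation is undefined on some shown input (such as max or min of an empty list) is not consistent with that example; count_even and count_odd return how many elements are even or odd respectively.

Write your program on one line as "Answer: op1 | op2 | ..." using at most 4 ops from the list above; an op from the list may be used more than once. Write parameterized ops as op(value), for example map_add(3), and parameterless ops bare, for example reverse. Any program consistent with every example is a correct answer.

filter_lt(-1) | map_mul(5) | sum

Check, running the answer program on each example:
  [43, -18, 41, -41, -34, 18, -12, 24] -> [-18, -41, -34, -12] -> [-90, -205, -170, -60] -> -525
  [24, 26, -39, 48, 37, 38, -9] -> [-39, -9] -> [-195, -45] -> -240
  [-17, 2, 35, -42, -44, 46, -13, -40, 8] -> [-17, -42, -44, -13, -40] -> [-85, -210, -220, -65, -200] -> -780
  [50, 4, -29, 42] -> [-29] -> [-145] -> -145
  [-39, 37, 30, 36, -34, 10, 28] -> [-39, -34] -> [-195, -170] -> -365
  [1, 45, 0] -> [] -> [] -> 0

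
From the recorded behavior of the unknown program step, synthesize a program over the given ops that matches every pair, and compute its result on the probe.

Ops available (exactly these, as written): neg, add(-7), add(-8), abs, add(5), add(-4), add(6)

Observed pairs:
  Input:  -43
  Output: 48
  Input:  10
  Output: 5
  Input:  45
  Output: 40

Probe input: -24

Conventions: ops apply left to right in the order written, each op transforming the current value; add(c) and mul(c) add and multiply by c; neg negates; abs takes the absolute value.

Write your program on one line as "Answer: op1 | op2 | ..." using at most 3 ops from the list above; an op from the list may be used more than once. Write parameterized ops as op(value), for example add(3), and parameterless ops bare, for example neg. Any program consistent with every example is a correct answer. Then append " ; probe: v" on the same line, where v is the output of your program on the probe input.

neg | add(5) | abs ; probe: 29

Check, running the answer program on each example:
  -43 -> 43 -> 48 -> 48
  10 -> -10 -> -5 -> 5
  45 -> -45 -> -40 -> 40
  probe: -24 -> 24 -> 29 -> 29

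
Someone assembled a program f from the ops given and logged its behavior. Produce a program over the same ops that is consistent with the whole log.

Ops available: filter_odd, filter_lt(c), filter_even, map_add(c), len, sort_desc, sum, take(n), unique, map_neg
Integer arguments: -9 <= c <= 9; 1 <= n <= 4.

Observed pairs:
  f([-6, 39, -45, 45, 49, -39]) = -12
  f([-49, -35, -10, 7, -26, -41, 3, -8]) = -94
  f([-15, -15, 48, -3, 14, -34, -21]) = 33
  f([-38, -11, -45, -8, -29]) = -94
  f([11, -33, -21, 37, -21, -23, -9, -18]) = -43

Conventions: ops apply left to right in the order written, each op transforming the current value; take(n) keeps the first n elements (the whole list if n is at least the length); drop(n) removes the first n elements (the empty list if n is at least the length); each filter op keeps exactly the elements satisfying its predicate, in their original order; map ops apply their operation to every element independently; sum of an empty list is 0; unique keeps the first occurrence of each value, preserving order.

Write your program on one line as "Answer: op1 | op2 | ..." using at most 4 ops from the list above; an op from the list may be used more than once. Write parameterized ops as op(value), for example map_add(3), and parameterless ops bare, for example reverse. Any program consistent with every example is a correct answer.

take(3) | unique | sum

Check, running the answer program on each example:
  [-6, 39, -45, 45, 49, -39] -> [-6, 39, -45] -> [-6, 39, -45] -> -12
  [-49, -35, -10, 7, -26, -41, 3, -8] -> [-49, -35, -10] -> [-49, -35, -10] -> -94
  [-15, -15, 48, -3, 14, -34, -21] -> [-15, -15, 48] -> [-15, 48] -> 33
  [-38, -11, -45, -8, -29] -> [-38, -11, -45] -> [-38, -11, -45] -> -94
  [11, -33, -21, 37, -21, -23, -9, -18] -> [11, -33, -21] -> [11, -33, -21] -> -43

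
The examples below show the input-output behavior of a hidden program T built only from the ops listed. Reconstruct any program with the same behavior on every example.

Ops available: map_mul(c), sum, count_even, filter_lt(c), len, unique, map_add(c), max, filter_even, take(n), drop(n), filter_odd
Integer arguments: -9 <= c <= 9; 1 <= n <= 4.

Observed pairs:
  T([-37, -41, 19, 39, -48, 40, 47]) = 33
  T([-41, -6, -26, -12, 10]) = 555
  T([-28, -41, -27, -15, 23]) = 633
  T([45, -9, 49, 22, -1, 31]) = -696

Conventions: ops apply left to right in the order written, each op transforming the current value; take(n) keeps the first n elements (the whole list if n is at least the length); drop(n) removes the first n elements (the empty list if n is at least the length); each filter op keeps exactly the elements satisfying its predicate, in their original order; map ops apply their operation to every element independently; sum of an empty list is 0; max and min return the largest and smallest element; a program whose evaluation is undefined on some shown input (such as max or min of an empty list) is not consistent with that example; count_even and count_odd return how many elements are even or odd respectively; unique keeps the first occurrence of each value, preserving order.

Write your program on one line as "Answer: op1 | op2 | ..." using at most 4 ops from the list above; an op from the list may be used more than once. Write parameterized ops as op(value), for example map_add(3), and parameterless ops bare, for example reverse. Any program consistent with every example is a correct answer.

map_add(-2) | map_mul(-6) | map_add(9) | sum

Check, running the answer program on each example:
  [-37, -41, 19, 39, -48, 40, 47] -> [-39, -43, 17, 37, -50, 38, 45] -> [234, 258, -102, -222, 300, -228, -270] -> [243, 267, -93, -213, 309, -219, -261] -> 33
  [-41, -6, -26, -12, 10] -> [-43, -8, -28, -14, 8] -> [258, 48, 168, 84, -48] -> [267, 57, 177, 93, -39] -> 555
  [-28, -41, -27, -15, 23] -> [-30, -43, -29, -17, 21] -> [180, 258, 174, 102, -126] -> [189, 267, 183, 111, -117] -> 633
  [45, -9, 49, 22, -1, 31] -> [43, -11, 47, 20, -3, 29] -> [-258, 66, -282, -120, 18, -174] -> [-249, 75, -273, -111, 27, -165] -> -696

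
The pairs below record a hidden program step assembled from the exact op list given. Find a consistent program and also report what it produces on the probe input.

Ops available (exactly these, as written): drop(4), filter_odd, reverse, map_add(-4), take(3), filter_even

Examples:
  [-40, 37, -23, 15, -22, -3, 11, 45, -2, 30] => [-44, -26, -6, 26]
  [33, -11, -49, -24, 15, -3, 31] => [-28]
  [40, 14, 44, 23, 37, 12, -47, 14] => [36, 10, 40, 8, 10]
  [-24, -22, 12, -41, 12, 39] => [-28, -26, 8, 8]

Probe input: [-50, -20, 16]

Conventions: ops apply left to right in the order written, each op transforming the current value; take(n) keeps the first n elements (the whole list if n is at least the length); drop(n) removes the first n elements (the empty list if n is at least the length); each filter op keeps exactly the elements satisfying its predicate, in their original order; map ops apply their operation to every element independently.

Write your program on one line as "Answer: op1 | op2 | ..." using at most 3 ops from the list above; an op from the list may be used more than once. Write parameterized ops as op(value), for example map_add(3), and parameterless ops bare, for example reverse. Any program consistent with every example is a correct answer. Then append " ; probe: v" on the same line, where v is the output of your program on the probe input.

filter_even | map_add(-4) ; probe: [-54, -24, 12]

Check, running the answer program on each example:
  [-40, 37, -23, 15, -22, -3, 11, 45, -2, 30] -> [-40, -22, -2, 30] -> [-44, -26, -6, 26]
  [33, -11, -49, -24, 15, -3, 31] -> [-24] -> [-28]
  [40, 14, 44, 23, 37, 12, -47, 14] -> [40, 14, 44, 12, 14] -> [36, 10, 40, 8, 10]
  [-24, -22, 12, -41, 12, 39] -> [-24, -22, 12, 12] -> [-28, -26, 8, 8]
  probe: [-50, -20, 16] -> [-50, -20, 16] -> [-54, -24, 12]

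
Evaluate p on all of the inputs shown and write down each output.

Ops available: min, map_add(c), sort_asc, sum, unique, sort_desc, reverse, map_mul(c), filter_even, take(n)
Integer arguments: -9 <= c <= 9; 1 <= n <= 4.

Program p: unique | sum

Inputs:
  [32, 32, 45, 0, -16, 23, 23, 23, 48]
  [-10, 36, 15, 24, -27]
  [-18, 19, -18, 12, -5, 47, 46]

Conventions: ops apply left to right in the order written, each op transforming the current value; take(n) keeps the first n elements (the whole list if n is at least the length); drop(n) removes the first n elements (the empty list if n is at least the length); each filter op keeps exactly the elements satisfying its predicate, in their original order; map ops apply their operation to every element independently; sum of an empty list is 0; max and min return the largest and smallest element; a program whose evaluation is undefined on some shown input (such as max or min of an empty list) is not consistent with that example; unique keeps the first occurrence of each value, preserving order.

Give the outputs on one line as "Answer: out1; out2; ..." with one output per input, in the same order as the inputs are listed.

132; 38; 101

Execution, op by op:
  [32, 32, 45, 0, -16, 23, 23, 23, 48] -> [32, 45, 0, -16, 23, 48] -> 132
  [-10, 36, 15, 24, -27] -> [-10, 36, 15, 24, -27] -> 38
  [-18, 19, -18, 12, -5, 47, 46] -> [-18, 19, 12, -5, 47, 46] -> 101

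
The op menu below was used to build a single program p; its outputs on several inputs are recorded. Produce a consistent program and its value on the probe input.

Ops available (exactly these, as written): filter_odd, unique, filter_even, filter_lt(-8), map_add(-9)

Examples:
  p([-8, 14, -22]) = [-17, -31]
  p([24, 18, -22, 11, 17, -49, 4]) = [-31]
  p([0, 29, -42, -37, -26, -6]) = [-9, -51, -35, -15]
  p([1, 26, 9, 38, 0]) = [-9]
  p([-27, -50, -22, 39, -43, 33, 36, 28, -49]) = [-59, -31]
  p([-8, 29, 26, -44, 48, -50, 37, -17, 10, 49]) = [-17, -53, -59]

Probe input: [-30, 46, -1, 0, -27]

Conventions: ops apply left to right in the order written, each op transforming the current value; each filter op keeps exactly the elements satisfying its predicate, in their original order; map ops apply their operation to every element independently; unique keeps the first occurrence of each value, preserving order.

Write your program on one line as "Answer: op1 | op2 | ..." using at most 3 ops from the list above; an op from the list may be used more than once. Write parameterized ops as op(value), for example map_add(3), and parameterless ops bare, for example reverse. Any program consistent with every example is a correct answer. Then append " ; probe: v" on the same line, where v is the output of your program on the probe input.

filter_even | map_add(-9) | filter_lt(-8) ; probe: [-39, -9]

Check, running the answer program on each example:
  [-8, 14, -22] -> [-8, 14, -22] -> [-17, 5, -31] -> [-17, -31]
  [24, 18, -22, 11, 17, -49, 4] -> [24, 18, -22, 4] -> [15, 9, -31, -5] -> [-31]
  [0, 29, -42, -37, -26, -6] -> [0, -42, -26, -6] -> [-9, -51, -35, -15] -> [-9, -51, -35, -15]
  [1, 26, 9, 38, 0] -> [26, 38, 0] -> [17, 29, -9] -> [-9]
  [-27, -50, -22, 39, -43, 33, 36, 28, -49] -> [-50, -22, 36, 28] -> [-59, -31, 27, 19] -> [-59, -31]
  [-8, 29, 26, -44, 48, -50, 37, -17, 10, 49] -> [-8, 26, -44, 48, -50, 10] -> [-17, 17, -53, 39, -59, 1] -> [-17, -53, -59]
  probe: [-30, 46, -1, 0, -27] -> [-30, 46, 0] -> [-39, 37, -9] -> [-39, -9]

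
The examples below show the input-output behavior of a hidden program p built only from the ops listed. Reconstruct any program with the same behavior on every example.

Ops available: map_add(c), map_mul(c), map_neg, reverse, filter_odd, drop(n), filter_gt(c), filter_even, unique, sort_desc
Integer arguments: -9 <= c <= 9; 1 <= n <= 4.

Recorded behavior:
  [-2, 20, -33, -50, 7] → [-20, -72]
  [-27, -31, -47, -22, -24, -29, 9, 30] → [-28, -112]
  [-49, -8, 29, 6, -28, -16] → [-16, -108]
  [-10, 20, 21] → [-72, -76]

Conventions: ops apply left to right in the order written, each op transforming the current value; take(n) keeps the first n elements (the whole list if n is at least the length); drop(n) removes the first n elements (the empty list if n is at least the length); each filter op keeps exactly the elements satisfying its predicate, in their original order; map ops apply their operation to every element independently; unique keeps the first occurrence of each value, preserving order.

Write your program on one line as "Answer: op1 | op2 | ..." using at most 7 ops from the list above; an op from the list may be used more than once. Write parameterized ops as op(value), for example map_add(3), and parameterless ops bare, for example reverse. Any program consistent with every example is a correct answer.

filter_gt(5) | sort_desc | map_mul(4) | map_neg | sort_desc | map_add(8)

Check, running the answer program on each example:
  [-2, 20, -33, -50, 7] -> [20, 7] -> [20, 7] -> [80, 28] -> [-80, -28] -> [-28, -80] -> [-20, -72]
  [-27, -31, -47, -22, -24, -29, 9, 30] -> [9, 30] -> [30, 9] -> [120, 36] -> [-120, -36] -> [-36, -120] -> [-28, -112]
  [-49, -8, 29, 6, -28, -16] -> [29, 6] -> [29, 6] -> [116, 24] -> [-116, -24] -> [-24, -116] -> [-16, -108]
  [-10, 20, 21] -> [20, 21] -> [21, 20] -> [84, 80] -> [-84, -80] -> [-80, -84] -> [-72, -76]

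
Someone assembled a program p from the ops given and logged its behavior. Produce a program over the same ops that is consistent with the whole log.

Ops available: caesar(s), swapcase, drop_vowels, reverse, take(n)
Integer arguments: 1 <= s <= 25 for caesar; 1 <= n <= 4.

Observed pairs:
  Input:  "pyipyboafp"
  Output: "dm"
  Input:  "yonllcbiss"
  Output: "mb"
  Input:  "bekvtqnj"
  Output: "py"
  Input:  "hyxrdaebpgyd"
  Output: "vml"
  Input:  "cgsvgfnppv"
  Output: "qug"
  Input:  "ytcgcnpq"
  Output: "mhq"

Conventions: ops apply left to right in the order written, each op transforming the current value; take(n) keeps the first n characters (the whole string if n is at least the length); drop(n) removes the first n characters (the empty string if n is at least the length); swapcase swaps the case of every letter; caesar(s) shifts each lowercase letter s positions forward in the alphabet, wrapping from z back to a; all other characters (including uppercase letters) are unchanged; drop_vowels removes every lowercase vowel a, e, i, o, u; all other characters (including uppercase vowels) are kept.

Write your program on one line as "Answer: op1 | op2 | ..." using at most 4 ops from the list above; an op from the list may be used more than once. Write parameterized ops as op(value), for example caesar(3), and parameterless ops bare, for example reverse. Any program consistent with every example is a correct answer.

take(3) | drop_vowels | caesar(14)

Check, running the answer program on each example:
  "pyipyboafp" -> "pyi" -> "py" -> "dm"
  "yonllcbiss" -> "yon" -> "yn" -> "mb"
  "bekvtqnj" -> "bek" -> "bk" -> "py"
  "hyxrdaebpgyd" -> "hyx" -> "hyx" -> "vml"
  "cgsvgfnppv" -> "cgs" -> "cgs" -> "qug"
  "ytcgcnpq" -> "ytc" -> "ytc" -> "mhq"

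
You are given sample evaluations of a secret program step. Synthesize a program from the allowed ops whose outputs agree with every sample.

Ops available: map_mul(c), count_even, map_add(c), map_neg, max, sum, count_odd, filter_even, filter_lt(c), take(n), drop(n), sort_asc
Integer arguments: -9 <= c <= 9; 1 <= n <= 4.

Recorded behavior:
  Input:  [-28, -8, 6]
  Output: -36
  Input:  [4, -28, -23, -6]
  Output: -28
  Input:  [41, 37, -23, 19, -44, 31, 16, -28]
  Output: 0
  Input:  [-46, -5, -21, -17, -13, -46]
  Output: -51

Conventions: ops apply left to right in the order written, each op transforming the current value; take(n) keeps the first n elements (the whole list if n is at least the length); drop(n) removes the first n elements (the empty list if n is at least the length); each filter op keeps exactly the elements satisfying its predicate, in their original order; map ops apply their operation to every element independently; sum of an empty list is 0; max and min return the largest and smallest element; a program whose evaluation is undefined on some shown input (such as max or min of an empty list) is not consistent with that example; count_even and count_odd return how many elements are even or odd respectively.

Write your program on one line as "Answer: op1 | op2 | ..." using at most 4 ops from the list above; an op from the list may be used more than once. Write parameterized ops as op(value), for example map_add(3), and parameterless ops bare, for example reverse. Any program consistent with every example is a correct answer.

take(2) | sort_asc | filter_lt(-2) | sum

Check, running the answer program on each example:
  [-28, -8, 6] -> [-28, -8] -> [-28, -8] -> [-28, -8] -> -36
  [4, -28, -23, -6] -> [4, -28] -> [-28, 4] -> [-28] -> -28
  [41, 37, -23, 19, -44, 31, 16, -28] -> [41, 37] -> [37, 41] -> [] -> 0
  [-46, -5, -21, -17, -13, -46] -> [-46, -5] -> [-46, -5] -> [-46, -5] -> -51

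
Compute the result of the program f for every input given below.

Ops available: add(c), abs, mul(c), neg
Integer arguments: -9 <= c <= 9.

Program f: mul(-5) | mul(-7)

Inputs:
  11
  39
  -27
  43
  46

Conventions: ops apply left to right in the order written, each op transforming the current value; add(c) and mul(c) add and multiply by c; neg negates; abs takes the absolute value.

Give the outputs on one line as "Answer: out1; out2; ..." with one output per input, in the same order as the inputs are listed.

385; 1365; -945; 1505; 1610

Execution, op by op:
  11 -> -55 -> 385
  39 -> -195 -> 1365
  -27 -> 135 -> -945
  43 -> -215 -> 1505
  46 -> -230 -> 1610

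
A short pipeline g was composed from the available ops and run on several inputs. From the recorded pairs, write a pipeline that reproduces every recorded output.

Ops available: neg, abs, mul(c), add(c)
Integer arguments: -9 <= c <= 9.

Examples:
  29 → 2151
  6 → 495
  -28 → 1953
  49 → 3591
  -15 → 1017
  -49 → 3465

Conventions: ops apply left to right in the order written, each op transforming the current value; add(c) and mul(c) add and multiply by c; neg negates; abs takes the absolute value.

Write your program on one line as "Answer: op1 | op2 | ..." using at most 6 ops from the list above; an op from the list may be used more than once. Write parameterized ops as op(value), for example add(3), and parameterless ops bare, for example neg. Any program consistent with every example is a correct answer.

mul(8) | add(7) | abs | neg | mul(-9)

Check, running the answer program on each example:
  29 -> 232 -> 239 -> 239 -> -239 -> 2151
  6 -> 48 -> 55 -> 55 -> -55 -> 495
  -28 -> -224 -> -217 -> 217 -> -217 -> 1953
  49 -> 392 -> 399 -> 399 -> -399 -> 3591
  -15 -> -120 -> -113 -> 113 -> -113 -> 1017
  -49 -> -392 -> -385 -> 385 -> -385 -> 3465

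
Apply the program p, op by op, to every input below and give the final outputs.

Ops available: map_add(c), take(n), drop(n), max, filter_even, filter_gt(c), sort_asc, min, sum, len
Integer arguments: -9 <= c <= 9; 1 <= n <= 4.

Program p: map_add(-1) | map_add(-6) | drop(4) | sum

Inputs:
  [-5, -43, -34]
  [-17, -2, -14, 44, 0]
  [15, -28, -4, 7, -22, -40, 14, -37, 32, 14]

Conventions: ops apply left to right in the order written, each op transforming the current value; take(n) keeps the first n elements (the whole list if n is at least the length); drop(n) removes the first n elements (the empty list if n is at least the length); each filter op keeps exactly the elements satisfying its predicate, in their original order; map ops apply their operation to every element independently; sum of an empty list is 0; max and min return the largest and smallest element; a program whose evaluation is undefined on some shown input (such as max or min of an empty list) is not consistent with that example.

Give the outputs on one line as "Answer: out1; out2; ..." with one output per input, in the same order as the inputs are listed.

0; -7; -81

Execution, op by op:
  [-5, -43, -34] -> [-6, -44, -35] -> [-12, -50, -41] -> [] -> 0
  [-17, -2, -14, 44, 0] -> [-18, -3, -15, 43, -1] -> [-24, -9, -21, 37, -7] -> [-7] -> -7
  [15, -28, -4, 7, -22, -40, 14, -37, 32, 14] -> [14, -29, -5, 6, -23, -41, 13, -38, 31, 13] -> [8, -35, -11, 0, -29, -47, 7, -44, 25, 7] -> [-29, -47, 7, -44, 25, 7] -> -81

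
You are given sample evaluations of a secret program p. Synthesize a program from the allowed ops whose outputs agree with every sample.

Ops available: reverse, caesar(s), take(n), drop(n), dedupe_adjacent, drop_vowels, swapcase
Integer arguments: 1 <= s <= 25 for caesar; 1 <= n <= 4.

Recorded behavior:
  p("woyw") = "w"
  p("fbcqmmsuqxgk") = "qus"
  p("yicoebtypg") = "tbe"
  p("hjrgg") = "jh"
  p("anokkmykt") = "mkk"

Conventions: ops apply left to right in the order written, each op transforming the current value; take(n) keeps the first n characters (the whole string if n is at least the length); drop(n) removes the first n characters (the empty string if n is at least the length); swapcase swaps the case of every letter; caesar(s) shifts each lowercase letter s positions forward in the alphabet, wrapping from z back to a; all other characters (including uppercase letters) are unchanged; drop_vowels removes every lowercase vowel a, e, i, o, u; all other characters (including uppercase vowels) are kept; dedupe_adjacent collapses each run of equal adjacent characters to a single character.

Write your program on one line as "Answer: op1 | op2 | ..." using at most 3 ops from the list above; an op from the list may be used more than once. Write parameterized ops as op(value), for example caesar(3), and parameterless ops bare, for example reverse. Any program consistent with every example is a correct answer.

reverse | drop(3) | take(3)

Check, running the answer program on each example:
  "woyw" -> "wyow" -> "w" -> "w"
  "fbcqmmsuqxgk" -> "kgxqusmmqcbf" -> "qusmmqcbf" -> "qus"
  "yicoebtypg" -> "gpytbeociy" -> "tbeociy" -> "tbe"
  "hjrgg" -> "ggrjh" -> "jh" -> "jh"
  "anokkmykt" -> "tkymkkona" -> "mkkona" -> "mkk"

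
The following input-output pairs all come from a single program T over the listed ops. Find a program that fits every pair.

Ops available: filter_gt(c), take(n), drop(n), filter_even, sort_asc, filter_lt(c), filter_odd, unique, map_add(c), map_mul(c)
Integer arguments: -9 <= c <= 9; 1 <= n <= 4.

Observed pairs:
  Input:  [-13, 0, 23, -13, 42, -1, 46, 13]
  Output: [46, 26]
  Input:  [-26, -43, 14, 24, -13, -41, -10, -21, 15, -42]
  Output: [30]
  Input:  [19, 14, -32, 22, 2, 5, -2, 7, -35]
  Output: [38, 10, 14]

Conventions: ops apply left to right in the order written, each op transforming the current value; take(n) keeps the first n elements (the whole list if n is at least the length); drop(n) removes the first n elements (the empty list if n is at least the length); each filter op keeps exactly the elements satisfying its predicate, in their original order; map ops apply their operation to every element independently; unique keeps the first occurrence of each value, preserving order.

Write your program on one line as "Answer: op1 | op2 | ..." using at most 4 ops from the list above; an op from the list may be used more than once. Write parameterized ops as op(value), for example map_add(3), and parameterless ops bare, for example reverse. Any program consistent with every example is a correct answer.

filter_odd | map_mul(2) | filter_gt(1)

Check, running the answer program on each example:
  [-13, 0, 23, -13, 42, -1, 46, 13] -> [-13, 23, -13, -1, 13] -> [-26, 46, -26, -2, 26] -> [46, 26]
  [-26, -43, 14, 24, -13, -41, -10, -21, 15, -42] -> [-43, -13, -41, -21, 15] -> [-86, -26, -82, -42, 30] -> [30]
  [19, 14, -32, 22, 2, 5, -2, 7, -35] -> [19, 5, 7, -35] -> [38, 10, 14, -70] -> [38, 10, 14]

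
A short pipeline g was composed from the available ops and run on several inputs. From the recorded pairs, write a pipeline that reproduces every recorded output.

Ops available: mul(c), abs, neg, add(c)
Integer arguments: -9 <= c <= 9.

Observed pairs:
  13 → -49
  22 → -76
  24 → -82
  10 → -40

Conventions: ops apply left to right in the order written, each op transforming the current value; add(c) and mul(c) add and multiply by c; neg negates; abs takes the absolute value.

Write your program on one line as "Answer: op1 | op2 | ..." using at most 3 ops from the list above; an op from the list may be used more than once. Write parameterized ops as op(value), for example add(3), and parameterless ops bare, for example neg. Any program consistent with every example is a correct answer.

mul(-3) | add(-8) | add(-2)

Check, running the answer program on each example:
  13 -> -39 -> -47 -> -49
  22 -> -66 -> -74 -> -76
  24 -> -72 -> -80 -> -82
  10 -> -30 -> -38 -> -40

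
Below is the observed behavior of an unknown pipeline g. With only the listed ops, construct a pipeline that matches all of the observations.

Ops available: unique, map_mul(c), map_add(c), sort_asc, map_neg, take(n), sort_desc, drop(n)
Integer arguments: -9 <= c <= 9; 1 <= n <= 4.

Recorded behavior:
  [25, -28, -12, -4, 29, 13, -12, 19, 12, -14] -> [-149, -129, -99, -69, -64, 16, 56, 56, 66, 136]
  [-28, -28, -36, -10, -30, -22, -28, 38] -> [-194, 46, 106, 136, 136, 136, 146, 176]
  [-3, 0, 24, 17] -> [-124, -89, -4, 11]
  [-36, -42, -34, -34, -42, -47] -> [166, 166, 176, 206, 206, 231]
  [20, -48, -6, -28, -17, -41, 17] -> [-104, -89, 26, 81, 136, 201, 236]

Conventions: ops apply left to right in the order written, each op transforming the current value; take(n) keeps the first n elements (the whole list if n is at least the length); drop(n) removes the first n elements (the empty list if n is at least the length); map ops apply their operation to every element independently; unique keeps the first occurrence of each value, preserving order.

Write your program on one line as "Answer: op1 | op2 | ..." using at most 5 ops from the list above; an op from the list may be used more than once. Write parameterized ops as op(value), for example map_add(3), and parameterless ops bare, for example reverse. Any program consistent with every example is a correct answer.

map_mul(-5) | map_neg | sort_desc | map_add(4) | map_neg

Check, running the answer program on each example:
  [25, -28, -12, -4, 29, 13, -12, 19, 12, -14] -> [-125, 140, 60, 20, -145, -65, 60, -95, -60, 70] -> [125, -140, -60, -20, 145, 65, -60, 95, 60, -70] -> [145, 125, 95, 65, 60, -20, -60, -60, -70, -140] -> [149, 129, 99, 69, 64, -16, -56, -56, -66, -136] -> [-149, -129, -99, -69, -64, 16, 56, 56, 66, 136]
  [-28, -28, -36, -10, -30, -22, -28, 38] -> [140, 140, 180, 50, 150, 110, 140, -190] -> [-140, -140, -180, -50, -150, -110, -140, 190] -> [190, -50, -110, -140, -140, -140, -150, -180] -> [194, -46, -106, -136, -136, -136, -146, -176] -> [-194, 46, 106, 136, 136, 136, 146, 176]
  [-3, 0, 24, 17] -> [15, 0, -120, -85] -> [-15, 0, 120, 85] -> [120, 85, 0, -15] -> [124, 89, 4, -11] -> [-124, -89, -4, 11]
  [-36, -42, -34, -34, -42, -47] -> [180, 210, 170, 170, 210, 235] -> [-180, -210, -170, -170, -210, -235] -> [-170, -170, -180, -210, -210, -235] -> [-166, -166, -176, -206, -206, -231] -> [166, 166, 176, 206, 206, 231]
  [20, -48, -6, -28, -17, -41, 17] -> [-100, 240, 30, 140, 85, 205, -85] -> [100, -240, -30, -140, -85, -205, 85] -> [100, 85, -30, -85, -140, -205, -240] -> [104, 89, -26, -81, -136, -201, -236] -> [-104, -89, 26, 81, 136, 201, 236]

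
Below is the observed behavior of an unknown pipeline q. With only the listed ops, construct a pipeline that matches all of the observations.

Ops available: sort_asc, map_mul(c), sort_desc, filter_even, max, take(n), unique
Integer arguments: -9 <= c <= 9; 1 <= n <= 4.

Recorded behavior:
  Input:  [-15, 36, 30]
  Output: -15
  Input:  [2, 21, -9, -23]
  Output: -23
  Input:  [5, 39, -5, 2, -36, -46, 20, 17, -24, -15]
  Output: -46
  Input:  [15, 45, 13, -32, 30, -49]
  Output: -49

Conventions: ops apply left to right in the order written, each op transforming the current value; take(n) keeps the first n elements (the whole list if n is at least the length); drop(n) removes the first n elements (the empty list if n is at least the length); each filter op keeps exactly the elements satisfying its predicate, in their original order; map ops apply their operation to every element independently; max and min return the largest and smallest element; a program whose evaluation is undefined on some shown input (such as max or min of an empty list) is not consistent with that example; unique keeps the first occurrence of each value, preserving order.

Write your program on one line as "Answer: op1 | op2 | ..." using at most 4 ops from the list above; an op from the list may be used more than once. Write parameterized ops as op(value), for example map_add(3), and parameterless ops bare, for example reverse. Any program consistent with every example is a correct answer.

sort_asc | take(1) | max

Check, running the answer program on each example:
  [-15, 36, 30] -> [-15, 30, 36] -> [-15] -> -15
  [2, 21, -9, -23] -> [-23, -9, 2, 21] -> [-23] -> -23
  [5, 39, -5, 2, -36, -46, 20, 17, -24, -15] -> [-46, -36, -24, -15, -5, 2, 5, 17, 20, 39] -> [-46] -> -46
  [15, 45, 13, -32, 30, -49] -> [-49, -32, 13, 15, 30, 45] -> [-49] -> -49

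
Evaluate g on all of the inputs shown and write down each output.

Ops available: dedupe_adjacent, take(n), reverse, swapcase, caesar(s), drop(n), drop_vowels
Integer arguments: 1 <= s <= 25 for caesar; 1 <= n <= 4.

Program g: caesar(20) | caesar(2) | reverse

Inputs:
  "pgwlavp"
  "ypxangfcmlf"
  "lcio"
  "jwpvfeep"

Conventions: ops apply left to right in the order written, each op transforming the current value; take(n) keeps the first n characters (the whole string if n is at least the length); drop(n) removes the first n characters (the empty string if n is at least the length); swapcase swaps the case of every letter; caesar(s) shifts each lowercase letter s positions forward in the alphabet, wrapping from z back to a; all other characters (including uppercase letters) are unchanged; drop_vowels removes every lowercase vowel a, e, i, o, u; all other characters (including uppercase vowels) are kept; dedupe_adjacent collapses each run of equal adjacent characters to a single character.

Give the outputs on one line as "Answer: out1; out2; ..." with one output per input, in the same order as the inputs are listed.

Execution, op by op:
  "pgwlavp" -> "jaqfupj" -> "lcshwrl" -> "lrwhscl"
  "ypxangfcmlf" -> "sjruhazwgfz" -> "ultwjcbyihb" -> "bhiybcjwtlu"
  "lcio" -> "fwci" -> "hyek" -> "keyh"
  "jwpvfeep" -> "dqjpzyyj" -> "fslrbaal" -> "laabrlsf"

"lrwhscl"; "bhiybcjwtlu"; "keyh"; "laabrlsf"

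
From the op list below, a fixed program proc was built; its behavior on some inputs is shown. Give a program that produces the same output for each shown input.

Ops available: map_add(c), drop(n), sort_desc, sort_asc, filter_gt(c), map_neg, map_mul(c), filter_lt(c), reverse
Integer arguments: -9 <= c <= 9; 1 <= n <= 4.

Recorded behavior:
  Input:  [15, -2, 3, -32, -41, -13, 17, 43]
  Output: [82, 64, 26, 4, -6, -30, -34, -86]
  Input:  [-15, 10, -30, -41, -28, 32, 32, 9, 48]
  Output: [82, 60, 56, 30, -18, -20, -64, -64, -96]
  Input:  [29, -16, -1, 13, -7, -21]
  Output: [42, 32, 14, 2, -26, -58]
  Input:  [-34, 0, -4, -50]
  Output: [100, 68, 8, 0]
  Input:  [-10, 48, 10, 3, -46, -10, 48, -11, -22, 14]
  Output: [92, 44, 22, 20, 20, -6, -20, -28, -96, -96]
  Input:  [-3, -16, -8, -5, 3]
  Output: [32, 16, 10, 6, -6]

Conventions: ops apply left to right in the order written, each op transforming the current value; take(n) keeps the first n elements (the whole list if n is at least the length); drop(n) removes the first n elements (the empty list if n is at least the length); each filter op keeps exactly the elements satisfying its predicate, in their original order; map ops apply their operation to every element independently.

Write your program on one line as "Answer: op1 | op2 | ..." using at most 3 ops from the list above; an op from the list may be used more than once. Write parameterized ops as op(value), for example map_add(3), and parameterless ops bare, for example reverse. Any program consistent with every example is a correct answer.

map_neg | sort_desc | map_mul(2)

Check, running the answer program on each example:
  [15, -2, 3, -32, -41, -13, 17, 43] -> [-15, 2, -3, 32, 41, 13, -17, -43] -> [41, 32, 13, 2, -3, -15, -17, -43] -> [82, 64, 26, 4, -6, -30, -34, -86]
  [-15, 10, -30, -41, -28, 32, 32, 9, 48] -> [15, -10, 30, 41, 28, -32, -32, -9, -48] -> [41, 30, 28, 15, -9, -10, -32, -32, -48] -> [82, 60, 56, 30, -18, -20, -64, -64, -96]
  [29, -16, -1, 13, -7, -21] -> [-29, 16, 1, -13, 7, 21] -> [21, 16, 7, 1, -13, -29] -> [42, 32, 14, 2, -26, -58]
  [-34, 0, -4, -50] -> [34, 0, 4, 50] -> [50, 34, 4, 0] -> [100, 68, 8, 0]
  [-10, 48, 10, 3, -46, -10, 48, -11, -22, 14] -> [10, -48, -10, -3, 46, 10, -48, 11, 22, -14] -> [46, 22, 11, 10, 10, -3, -10, -14, -48, -48] -> [92, 44, 22, 20, 20, -6, -20, -28, -96, -96]
  [-3, -16, -8, -5, 3] -> [3, 16, 8, 5, -3] -> [16, 8, 5, 3, -3] -> [32, 16, 10, 6, -6]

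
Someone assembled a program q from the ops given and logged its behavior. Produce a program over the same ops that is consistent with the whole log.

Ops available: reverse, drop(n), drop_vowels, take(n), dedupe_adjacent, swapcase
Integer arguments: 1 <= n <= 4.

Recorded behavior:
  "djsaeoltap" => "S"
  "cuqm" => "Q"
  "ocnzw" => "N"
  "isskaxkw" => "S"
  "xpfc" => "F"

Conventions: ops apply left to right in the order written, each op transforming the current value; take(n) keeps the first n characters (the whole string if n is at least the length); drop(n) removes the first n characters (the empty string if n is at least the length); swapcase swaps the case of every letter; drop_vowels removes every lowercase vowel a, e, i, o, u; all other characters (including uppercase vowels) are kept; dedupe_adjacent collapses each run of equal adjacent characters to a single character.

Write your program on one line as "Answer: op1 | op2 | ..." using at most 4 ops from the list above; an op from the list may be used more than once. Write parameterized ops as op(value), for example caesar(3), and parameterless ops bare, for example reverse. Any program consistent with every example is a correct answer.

drop(2) | take(1) | swapcase

Check, running the answer program on each example:
  "djsaeoltap" -> "saeoltap" -> "s" -> "S"
  "cuqm" -> "qm" -> "q" -> "Q"
  "ocnzw" -> "nzw" -> "n" -> "N"
  "isskaxkw" -> "skaxkw" -> "s" -> "S"
  "xpfc" -> "fc" -> "f" -> "F"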